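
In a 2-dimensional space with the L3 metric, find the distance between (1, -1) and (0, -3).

(Σ|x_i - y_i|^3)^(1/3) = (|1 - 0|^3 + |-1 - (-3)|^3)^(1/3)
= (1^3 + 2^3)^(1/3) = (1 + 8)^(1/3) = (9)^(1/3) ≈ 2.0801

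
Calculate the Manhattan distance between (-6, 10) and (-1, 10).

Σ|x_i - y_i| = |-6 - (-1)| + |10 - 10| = 5 + 0 = 5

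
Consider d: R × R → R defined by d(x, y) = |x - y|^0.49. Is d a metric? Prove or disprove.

Yes. With 0 < p = 0.49 ≤ 1, d(x,y) = |x-y|^0.49 is a metric on R. Non-negativity and symmetry are immediate; |x-y|^0.49 = 0 ⟺ |x-y| = 0 ⟺ x = y. For the triangle inequality, the function t ↦ t^0.49 is subadditive on [0,∞) when p ≤ 1, so |x-z|^0.49 ≤ (|x-y| + |y-z|)^0.49 ≤ |x-y|^0.49 + |y-z|^0.49.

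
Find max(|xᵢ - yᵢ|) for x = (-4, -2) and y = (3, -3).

max(|x_i - y_i|) = max(|-4 - 3|, |-2 - (-3)|) = max(7, 1) = 7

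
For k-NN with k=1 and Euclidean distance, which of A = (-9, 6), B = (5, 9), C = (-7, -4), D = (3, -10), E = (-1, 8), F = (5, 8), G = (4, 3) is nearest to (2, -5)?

Distances: d(A) ≈ 15.5563, d(B) ≈ 14.3178, d(C) ≈ 9.0554, d(D) ≈ 5.099, d(E) ≈ 13.3417, d(F) ≈ 13.3417, d(G) ≈ 8.2462. Nearest: D = (3, -10) with distance 5.099.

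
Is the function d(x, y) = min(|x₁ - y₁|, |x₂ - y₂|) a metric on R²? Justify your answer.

No. d fails identity of indiscernibles: take x = (-5, 0) and y = (-5, 3). Then d(x,y) = min(|-5 - (-5)|, |0 - 3|) = min(0, 3) = 0, yet x ≠ y.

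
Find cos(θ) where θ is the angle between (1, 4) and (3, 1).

With u = (1, 4), v = (3, 1):
u·v = 1·3 + 4·1 = 3 + 4 = 7.
|u| = √(1² + 4²) = √17, |v| = √(3² + 1²) = √10, so |u||v| = √(17·10) = √170.
cos θ = (u·v)/(|u||v|) = 7/√170 ≈ 0.5369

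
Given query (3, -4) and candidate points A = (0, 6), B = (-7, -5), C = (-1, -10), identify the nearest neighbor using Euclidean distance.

Distances: d(A) ≈ 10.4403, d(B) ≈ 10.0499, d(C) ≈ 7.2111. Nearest: C = (-1, -10) with distance 7.2111.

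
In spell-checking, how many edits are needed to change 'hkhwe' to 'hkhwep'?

Let D[i][j] be the edit distance between the first i characters of 'hkhwe' and the first j characters of 'hkhwep', with D[i][0] = i, D[0][j] = j, and D[i][j] = D[i-1][j-1] if the characters match, else 1 + min(D[i-1][j], D[i][j-1], D[i-1][j-1]). Filling the table (rows: prefixes of 'hkhwe', columns: prefixes of 'hkhwep'):
     ε  h  k  h  w  e  p
  ε  0  1  2  3  4  5  6
  h  1  0  1  2  3  4  5
  k  2  1  0  1  2  3  4
  h  3  2  1  0  1  2  3
  w  4  3  2  1  0  1  2
  e  5  4  3  2  1  0  1
The bottom-right entry gives D[5][6] = 1, so no sequence of fewer than 1 edit works. Backtracking through the table gives one optimal edit sequence (1 edit):
  hkhwe → hkhwep (ins p @6)
Edit distance = 1.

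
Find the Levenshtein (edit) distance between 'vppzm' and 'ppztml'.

Let D[i][j] be the edit distance between the first i characters of 'vppzm' and the first j characters of 'ppztml', with D[i][0] = i, D[0][j] = j, and D[i][j] = D[i-1][j-1] if the characters match, else 1 + min(D[i-1][j], D[i][j-1], D[i-1][j-1]). Filling the table (rows: prefixes of 'vppzm', columns: prefixes of 'ppztml'):
     ε  p  p  z  t  m  l
  ε  0  1  2  3  4  5  6
  v  1  1  2  3  4  5  6
  p  2  1  1  2  3  4  5
  p  3  2  1  2  3  4  5
  z  4  3  2  1  2  3  4
  m  5  4  3  2  2  2  3
The bottom-right entry gives D[5][6] = 3, so no sequence of fewer than 3 edits works. Backtracking through the table gives one optimal edit sequence (3 edits):
  vppzm → ppzm (del v @1)
  ppzm → ppztm (ins t @4)
  ppztm → ppztml (ins l @6)
Edit distance = 3.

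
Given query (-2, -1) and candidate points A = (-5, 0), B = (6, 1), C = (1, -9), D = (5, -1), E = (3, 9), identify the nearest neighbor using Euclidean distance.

Distances: d(A) ≈ 3.1623, d(B) ≈ 8.2462, d(C) ≈ 8.544, d(D) = 7, d(E) ≈ 11.1803. Nearest: A = (-5, 0) with distance 3.1623.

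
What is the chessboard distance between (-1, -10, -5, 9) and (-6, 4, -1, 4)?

max(|x_i - y_i|) = max(|-1 - (-6)|, |-10 - 4|, |-5 - (-1)|, |9 - 4|) = max(5, 14, 4, 5) = 14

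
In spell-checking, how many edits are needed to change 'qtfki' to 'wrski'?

Let D[i][j] be the edit distance between the first i characters of 'qtfki' and the first j characters of 'wrski', with D[i][0] = i, D[0][j] = j, and D[i][j] = D[i-1][j-1] if the characters match, else 1 + min(D[i-1][j], D[i][j-1], D[i-1][j-1]). Filling the table (rows: prefixes of 'qtfki', columns: prefixes of 'wrski'):
     ε  w  r  s  k  i
  ε  0  1  2  3  4  5
  q  1  1  2  3  4  5
  t  2  2  2  3  4  5
  f  3  3  3  3  4  5
  k  4  4  4  4  3  4
  i  5  5  5  5  4  3
The bottom-right entry gives D[5][5] = 3, so no sequence of fewer than 3 edits works. Backtracking through the table gives one optimal edit sequence (3 edits):
  qtfki → wtfki (sub q→w @1)
  wtfki → wrfki (sub t→r @2)
  wrfki → wrski (sub f→s @3)
Edit distance = 3.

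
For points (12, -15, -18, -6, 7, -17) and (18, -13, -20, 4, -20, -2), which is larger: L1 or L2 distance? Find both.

L1 = |12 - 18| + |-15 - (-13)| + |-18 - (-20)| + |-6 - 4| + |7 - (-20)| + |-17 - (-2)| = 6 + 2 + 2 + 10 + 27 + 15 = 62
L2 = √(6² + 2² + 2² + 10² + 27² + 15²) = √1098 ≈ 33.1361
L1 ≥ L2 always (equality iff movement is along one axis); L1 > L2 here.
Ratio L1/L2 = 62/√1098 ≈ 1.8711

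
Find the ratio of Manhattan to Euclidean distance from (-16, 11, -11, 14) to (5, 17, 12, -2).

L1 = |-16 - 5| + |11 - 17| + |-11 - 12| + |14 - (-2)| = 21 + 6 + 23 + 16 = 66
L2 = √(21² + 6² + 23² + 16²) = √1262 ≈ 35.5246
L1 ≥ L2 always (equality iff movement is along one axis); L1 > L2 here.
Ratio L1/L2 = 66/√1262 ≈ 1.8579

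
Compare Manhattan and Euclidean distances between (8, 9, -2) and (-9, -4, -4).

L1 = |8 - (-9)| + |9 - (-4)| + |-2 - (-4)| = 17 + 13 + 2 = 32
L2 = √(17² + 13² + 2²) = √462 ≈ 21.4942
L1 ≥ L2 always (equality iff movement is along one axis); L1 > L2 here.
Ratio L1/L2 = 32/√462 ≈ 1.4888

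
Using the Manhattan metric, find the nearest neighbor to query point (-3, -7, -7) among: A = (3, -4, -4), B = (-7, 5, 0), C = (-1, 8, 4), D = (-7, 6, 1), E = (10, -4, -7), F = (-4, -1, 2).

Distances: d(A) = 12, d(B) = 23, d(C) = 28, d(D) = 25, d(E) = 16, d(F) = 16. Nearest: A = (3, -4, -4) with distance 12.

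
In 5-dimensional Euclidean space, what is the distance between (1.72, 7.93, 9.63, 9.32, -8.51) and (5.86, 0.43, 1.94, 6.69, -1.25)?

√(Σ(x_i - y_i)²) = √((1.72 - 5.86)² + (7.93 - 0.43)² + (9.63 - 1.94)² + (9.32 - 6.69)² + (-8.51 - (-1.25))²)
= √((-4.14)² + 7.5² + 7.69² + 2.63² + (-7.26)²) = √(17.1396 + 56.25 + 59.1361 + 6.9169 + 52.7076) = √192.1502 ≈ 13.8618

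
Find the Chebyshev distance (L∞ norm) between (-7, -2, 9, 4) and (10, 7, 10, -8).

max(|x_i - y_i|) = max(|-7 - 10|, |-2 - 7|, |9 - 10|, |4 - (-8)|) = max(17, 9, 1, 12) = 17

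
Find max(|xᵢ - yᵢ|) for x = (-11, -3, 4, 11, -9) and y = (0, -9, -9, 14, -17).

max(|x_i - y_i|) = max(|-11 - 0|, |-3 - (-9)|, |4 - (-9)|, |11 - 14|, |-9 - (-17)|) = max(11, 6, 13, 3, 8) = 13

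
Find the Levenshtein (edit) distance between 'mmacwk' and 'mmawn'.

Let D[i][j] be the edit distance between the first i characters of 'mmacwk' and the first j characters of 'mmawn', with D[i][0] = i, D[0][j] = j, and D[i][j] = D[i-1][j-1] if the characters match, else 1 + min(D[i-1][j], D[i][j-1], D[i-1][j-1]). Filling the table (rows: prefixes of 'mmacwk', columns: prefixes of 'mmawn'):
     ε  m  m  a  w  n
  ε  0  1  2  3  4  5
  m  1  0  1  2  3  4
  m  2  1  0  1  2  3
  a  3  2  1  0  1  2
  c  4  3  2  1  1  2
  w  5  4  3  2  1  2
  k  6  5  4  3  2  2
The bottom-right entry gives D[6][5] = 2, so no sequence of fewer than 2 edits works. Backtracking through the table gives one optimal edit sequence (2 edits):
  mmacwk → mmawk (del c @4)
  mmawk → mmawn (sub k→n @5)
Edit distance = 2.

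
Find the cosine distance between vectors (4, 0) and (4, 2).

With u = (4, 0), v = (4, 2):
u·v = 4·4 + 0·2 = 16 + 0 = 16.
|u| = √(4² + 0²) = √16, |v| = √(4² + 2²) = √20, so |u||v| = √(16·20) = √320.
cos θ = (u·v)/(|u||v|) = 16/√320 ≈ 0.8944
Cosine distance = 1 - cos θ ≈ 1 - 0.8944 = 0.1056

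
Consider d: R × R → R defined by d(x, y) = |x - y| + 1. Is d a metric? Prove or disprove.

No. d fails identity of indiscernibles (specifically d(x,x) = 0): d(-6, -6) = |-6 - (-6)| + 1 = 0 + 1 = 1 ≠ 0.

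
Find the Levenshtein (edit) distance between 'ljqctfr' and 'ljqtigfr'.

Let D[i][j] be the edit distance between the first i characters of 'ljqctfr' and the first j characters of 'ljqtigfr', with D[i][0] = i, D[0][j] = j, and D[i][j] = D[i-1][j-1] if the characters match, else 1 + min(D[i-1][j], D[i][j-1], D[i-1][j-1]). Filling the table (rows: prefixes of 'ljqctfr', columns: prefixes of 'ljqtigfr'):
     ε  l  j  q  t  i  g  f  r
  ε  0  1  2  3  4  5  6  7  8
  l  1  0  1  2  3  4  5  6  7
  j  2  1  0  1  2  3  4  5  6
  q  3  2  1  0  1  2  3  4  5
  c  4  3  2  1  1  2  3  4  5
  t  5  4  3  2  1  2  3  4  5
  f  6  5  4  3  2  2  3  3  4
  r  7  6  5  4  3  3  3  4  3
The bottom-right entry gives D[7][8] = 3, so no sequence of fewer than 3 edits works. Backtracking through the table gives one optimal edit sequence (3 edits):
  ljqctfr → ljqtctfr (ins t @4)
  ljqtctfr → ljqtitfr (sub c→i @5)
  ljqtitfr → ljqtigfr (sub t→g @6)
Edit distance = 3.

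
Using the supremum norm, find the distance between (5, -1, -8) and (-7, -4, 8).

max(|x_i - y_i|) = max(|5 - (-7)|, |-1 - (-4)|, |-8 - 8|) = max(12, 3, 16) = 16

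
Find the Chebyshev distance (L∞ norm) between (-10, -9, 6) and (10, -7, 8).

max(|x_i - y_i|) = max(|-10 - 10|, |-9 - (-7)|, |6 - 8|) = max(20, 2, 2) = 20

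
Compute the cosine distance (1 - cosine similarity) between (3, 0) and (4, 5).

With u = (3, 0), v = (4, 5):
u·v = 3·4 + 0·5 = 12 + 0 = 12.
|u| = √(3² + 0²) = √9, |v| = √(4² + 5²) = √41, so |u||v| = √(9·41) = √369.
cos θ = (u·v)/(|u||v|) = 12/√369 ≈ 0.6247
Cosine distance = 1 - cos θ ≈ 1 - 0.6247 = 0.3753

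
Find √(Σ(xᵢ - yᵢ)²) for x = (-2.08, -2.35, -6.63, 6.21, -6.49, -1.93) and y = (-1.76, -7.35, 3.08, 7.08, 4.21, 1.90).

√(Σ(x_i - y_i)²) = √((-2.08 - (-1.76))² + (-2.35 - (-7.35))² + (-6.63 - 3.08)² + (6.21 - 7.08)² + (-6.49 - 4.21)² + (-1.93 - 1.9)²)
= √((-0.32)² + 5² + (-9.71)² + (-0.87)² + (-10.7)² + (-3.83)²) = √(0.1024 + 25 + 94.2841 + 0.7569 + 114.49 + 14.6689) = √249.3023 ≈ 15.7893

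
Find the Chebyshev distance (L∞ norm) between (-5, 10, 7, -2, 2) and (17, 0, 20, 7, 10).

max(|x_i - y_i|) = max(|-5 - 17|, |10 - 0|, |7 - 20|, |-2 - 7|, |2 - 10|) = max(22, 10, 13, 9, 8) = 22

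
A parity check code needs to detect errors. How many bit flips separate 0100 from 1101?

Differing positions: 1, 4. Hamming distance = 2.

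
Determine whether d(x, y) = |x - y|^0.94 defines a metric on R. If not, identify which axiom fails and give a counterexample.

Yes. With 0 < p = 0.94 ≤ 1, d(x,y) = |x-y|^0.94 is a metric on R. Non-negativity and symmetry are immediate; |x-y|^0.94 = 0 ⟺ |x-y| = 0 ⟺ x = y. For the triangle inequality, the function t ↦ t^0.94 is subadditive on [0,∞) when p ≤ 1, so |x-z|^0.94 ≤ (|x-y| + |y-z|)^0.94 ≤ |x-y|^0.94 + |y-z|^0.94.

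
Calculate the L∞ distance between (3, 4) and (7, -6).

max(|x_i - y_i|) = max(|3 - 7|, |4 - (-6)|) = max(4, 10) = 10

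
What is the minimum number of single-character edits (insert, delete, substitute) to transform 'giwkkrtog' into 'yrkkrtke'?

Let D[i][j] be the edit distance between the first i characters of 'giwkkrtog' and the first j characters of 'yrkkrtke', with D[i][0] = i, D[0][j] = j, and D[i][j] = D[i-1][j-1] if the characters match, else 1 + min(D[i-1][j], D[i][j-1], D[i-1][j-1]). Filling the table (rows: prefixes of 'giwkkrtog', columns: prefixes of 'yrkkrtke'):
     ε  y  r  k  k  r  t  k  e
  ε  0  1  2  3  4  5  6  7  8
  g  1  1  2  3  4  5  6  7  8
  i  2  2  2  3  4  5  6  7  8
  w  3  3  3  3  4  5  6  7  8
  k  4  4  4  3  3  4  5  6  7
  k  5  5  5  4  3  4  5  5  6
  r  6  6  5  5  4  3  4  5  6
  t  7  7  6  6  5  4  3  4  5
  o  8  8  7  7  6  5  4  4  5
  g  9  9  8  8  7  6  5  5  5
The bottom-right entry gives D[9][8] = 5, so no sequence of fewer than 5 edits works. Backtracking through the table gives one optimal edit sequence (5 edits):
  giwkkrtog → iwkkrtog (del g @1)
  iwkkrtog → ywkkrtog (sub i→y @1)
  ywkkrtog → yrkkrtog (sub w→r @2)
  yrkkrtog → yrkkrtkg (sub o→k @7)
  yrkkrtkg → yrkkrtke (sub g→e @8)
Edit distance = 5.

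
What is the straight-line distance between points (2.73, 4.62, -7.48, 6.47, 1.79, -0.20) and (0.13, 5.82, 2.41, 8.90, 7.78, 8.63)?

√(Σ(x_i - y_i)²) = √((2.73 - 0.13)² + (4.62 - 5.82)² + (-7.48 - 2.41)² + (6.47 - 8.9)² + (1.79 - 7.78)² + (-0.2 - 8.63)²)
= √(2.6² + (-1.2)² + (-9.89)² + (-2.43)² + (-5.99)² + (-8.83)²) = √(6.76 + 1.44 + 97.8121 + 5.9049 + 35.8801 + 77.9689) = √225.766 ≈ 15.0255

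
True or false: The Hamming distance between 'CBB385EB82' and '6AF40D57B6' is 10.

Differing positions: 1, 2, 3, 4, 5, 6, 7, 8, 9, 10. Hamming distance = 10, so the claim is true.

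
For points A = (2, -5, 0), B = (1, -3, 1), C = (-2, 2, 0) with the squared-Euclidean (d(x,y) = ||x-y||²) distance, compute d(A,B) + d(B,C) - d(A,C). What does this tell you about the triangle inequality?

d(A,B) = 1² + 2² + 1² = 6, d(B,C) = 3² + 5² + 1² = 35, d(A,C) = 4² + 7² + 0² = 65.
d(A,B) + d(B,C) - d(A,C) = 6 + 35 - 65 = 41 - 65 = -24. This is < 0, so the triangle inequality FAILS for these points (squared-Euclidean is not a metric).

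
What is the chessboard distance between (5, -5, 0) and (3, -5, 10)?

max(|x_i - y_i|) = max(|5 - 3|, |-5 - (-5)|, |0 - 10|) = max(2, 0, 10) = 10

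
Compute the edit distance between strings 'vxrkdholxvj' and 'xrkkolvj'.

Let D[i][j] be the edit distance between the first i characters of 'vxrkdholxvj' and the first j characters of 'xrkkolvj', with D[i][0] = i, D[0][j] = j, and D[i][j] = D[i-1][j-1] if the characters match, else 1 + min(D[i-1][j], D[i][j-1], D[i-1][j-1]). Filling the table (rows: prefixes of 'vxrkdholxvj', columns: prefixes of 'xrkkolvj'):
     ε  x  r  k  k  o  l  v  j
  ε  0  1  2  3  4  5  6  7  8
  v  1  1  2  3  4  5  6  6  7
  x  2  1  2  3  4  5  6  7  7
  r  3  2  1  2  3  4  5  6  7
  k  4  3  2  1  2  3  4  5  6
  d  5  4  3  2  2  3  4  5  6
  h  6  5  4  3  3  3  4  5  6
  o  7  6  5  4  4  3  4  5  6
  l  8  7  6  5  5  4  3  4  5
  x  9  8  7  6  6  5  4  4  5
  v 10  9  8  7  7  6  5  4  5
  j 11 10  9  8  8  7  6  5  4
The bottom-right entry gives D[11][8] = 4, so no sequence of fewer than 4 edits works. Backtracking through the table gives one optimal edit sequence (4 edits):
  vxrkdholxvj → xrkdholxvj (del v @1)
  xrkdholxvj → xrkholxvj (del d @4)
  xrkholxvj → xrkkolxvj (sub h→k @4)
  xrkkolxvj → xrkkolvj (del x @7)
Edit distance = 4.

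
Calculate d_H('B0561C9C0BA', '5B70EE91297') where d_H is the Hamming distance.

Differing positions: 1, 2, 3, 4, 5, 6, 8, 9, 10, 11. Hamming distance = 10.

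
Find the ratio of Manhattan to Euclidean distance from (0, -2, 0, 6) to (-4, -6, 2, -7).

L1 = |0 - (-4)| + |-2 - (-6)| + |0 - 2| + |6 - (-7)| = 4 + 4 + 2 + 13 = 23
L2 = √(4² + 4² + 2² + 13²) = √205 ≈ 14.3178
L1 ≥ L2 always (equality iff movement is along one axis); L1 > L2 here.
Ratio L1/L2 = 23/√205 ≈ 1.6064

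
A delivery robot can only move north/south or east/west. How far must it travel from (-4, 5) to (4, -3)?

Σ|x_i - y_i| = |-4 - 4| + |5 - (-3)| = 8 + 8 = 16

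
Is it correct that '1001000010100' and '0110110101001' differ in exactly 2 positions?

Differing positions: 1, 2, 3, 4, 5, 6, 8, 9, 10, 11, 13. Hamming distance = 11, so the claim that d_H = 2 is false.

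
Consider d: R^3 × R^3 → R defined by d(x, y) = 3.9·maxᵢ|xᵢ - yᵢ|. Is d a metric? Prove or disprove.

Yes. The L∞ (Chebyshev) norm induces a metric on R^3, and multiplying a metric by a positive constant 3.9 > 0 preserves all four axioms: non-negativity (3.9·||x-y|| ≥ 0), identity (3.9·||x-y|| = 0 ⟺ ||x-y|| = 0 ⟺ x = y), symmetry (||x-y|| = ||y-x||), and the triangle inequality (3.9·||x-z|| ≤ 3.9·||x-y|| + 3.9·||y-z||). So d is a metric.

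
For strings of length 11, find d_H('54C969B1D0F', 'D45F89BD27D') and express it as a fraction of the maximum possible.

Differing positions: 1, 3, 4, 5, 8, 9, 10, 11. Hamming distance = 8. The maximum possible Hamming distance for length-11 strings is 11, so d_H/11 = 8/11 ≈ 0.7273.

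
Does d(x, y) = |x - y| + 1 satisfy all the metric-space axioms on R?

No. d fails identity of indiscernibles (specifically d(x,x) = 0): d(-3, -3) = |-3 - (-3)| + 1 = 0 + 1 = 1 ≠ 0.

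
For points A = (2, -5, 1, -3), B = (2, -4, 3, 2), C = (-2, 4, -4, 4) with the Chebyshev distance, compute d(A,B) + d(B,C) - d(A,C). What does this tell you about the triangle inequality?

d(A,B) = max(0, 1, 2, 5) = 5, d(B,C) = max(4, 8, 7, 2) = 8, d(A,C) = max(4, 9, 5, 7) = 9.
d(A,B) + d(B,C) - d(A,C) = 5 + 8 - 9 = 13 - 9 = 4. This is ≥ 0, so the triangle inequality holds for these points.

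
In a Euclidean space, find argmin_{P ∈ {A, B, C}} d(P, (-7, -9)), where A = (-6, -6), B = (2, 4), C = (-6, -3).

Distances: d(A) ≈ 3.1623, d(B) ≈ 15.8114, d(C) ≈ 6.0828. Nearest: A = (-6, -6) with distance 3.1623.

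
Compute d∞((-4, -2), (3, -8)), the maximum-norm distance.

max(|x_i - y_i|) = max(|-4 - 3|, |-2 - (-8)|) = max(7, 6) = 7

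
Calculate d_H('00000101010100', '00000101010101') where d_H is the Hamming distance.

Differing positions: 14. Hamming distance = 1.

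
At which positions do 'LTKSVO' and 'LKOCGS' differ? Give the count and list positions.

Differing positions: 2, 3, 4, 5, 6. Hamming distance = 5.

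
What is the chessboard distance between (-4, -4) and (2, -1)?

max(|x_i - y_i|) = max(|-4 - 2|, |-4 - (-1)|) = max(6, 3) = 6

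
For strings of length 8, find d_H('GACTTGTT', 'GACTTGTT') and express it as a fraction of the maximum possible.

Differing positions: none. Hamming distance = 0. The maximum possible Hamming distance for length-8 strings is 8, so d_H/8 = 0/8 = 0.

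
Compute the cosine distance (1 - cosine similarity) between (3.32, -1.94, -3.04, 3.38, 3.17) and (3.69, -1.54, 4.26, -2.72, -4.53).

With u = (3.32, -1.94, -3.04, 3.38, 3.17), v = (3.69, -1.54, 4.26, -2.72, -4.53):
u·v = 3.32·3.69 + (-1.94)·(-1.54) + (-3.04)·4.26 + 3.38·(-2.72) + 3.17·(-4.53) = 12.2508 + 2.9876 + (-12.9504) + (-9.1936) + (-14.3601) = -21.2657.
|u| = √(3.32² + (-1.94)² + (-3.04)² + 3.38² + 3.17²) = √(11.0224 + 3.7636 + 9.2416 + 11.4244 + 10.0489) = √45.5009, |v| = √(3.69² + (-1.54)² + 4.26² + (-2.72)² + (-4.53)²) = √(13.6161 + 2.3716 + 18.1476 + 7.3984 + 20.5209) = √62.0546.
cos θ = (u·v)/(|u||v|) = -21.2657/(√45.5009·√62.0546) ≈ -0.4002
Cosine distance = 1 - cos θ ≈ 1 - (-0.4002) = 1.4002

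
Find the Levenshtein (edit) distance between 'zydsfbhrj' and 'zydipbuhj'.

Let D[i][j] be the edit distance between the first i characters of 'zydsfbhrj' and the first j characters of 'zydipbuhj', with D[i][0] = i, D[0][j] = j, and D[i][j] = D[i-1][j-1] if the characters match, else 1 + min(D[i-1][j], D[i][j-1], D[i-1][j-1]). Filling the table (rows: prefixes of 'zydsfbhrj', columns: prefixes of 'zydipbuhj'):
     ε  z  y  d  i  p  b  u  h  j
  ε  0  1  2  3  4  5  6  7  8  9
  z  1  0  1  2  3  4  5  6  7  8
  y  2  1  0  1  2  3  4  5  6  7
  d  3  2  1  0  1  2  3  4  5  6
  s  4  3  2  1  1  2  3  4  5  6
  f  5  4  3  2  2  2  3  4  5  6
  b  6  5  4  3  3  3  2  3  4  5
  h  7  6  5  4  4  4  3  3  3  4
  r  8  7  6  5  5  5  4  4  4  4
  j  9  8  7  6  6  6  5  5  5  4
The bottom-right entry gives D[9][9] = 4, so no sequence of fewer than 4 edits works. Backtracking through the table gives one optimal edit sequence (4 edits):
  zydsfbhrj → zydifbhrj (sub s→i @4)
  zydifbhrj → zydipbhrj (sub f→p @5)
  zydipbhrj → zydipburj (sub h→u @7)
  zydipburj → zydipbuhj (sub r→h @8)
Edit distance = 4.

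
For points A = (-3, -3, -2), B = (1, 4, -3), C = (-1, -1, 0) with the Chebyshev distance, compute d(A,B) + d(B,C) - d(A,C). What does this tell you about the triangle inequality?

d(A,B) = max(4, 7, 1) = 7, d(B,C) = max(2, 5, 3) = 5, d(A,C) = max(2, 2, 2) = 2.
d(A,B) + d(B,C) - d(A,C) = 7 + 5 - 2 = 12 - 2 = 10. This is ≥ 0, so the triangle inequality holds for these points.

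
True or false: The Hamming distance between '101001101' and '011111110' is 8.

Differing positions: 1, 2, 4, 5, 8, 9. Hamming distance = 6, so the claim that d_H = 8 is false.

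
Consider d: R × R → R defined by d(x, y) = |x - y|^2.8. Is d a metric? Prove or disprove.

No. d(x,y) = |x-y|^2.8 fails the triangle inequality since p = 2.8 > 1. Counterexample: x = -2, y = 7, z = 18. d(x,z) = |-2 - 18|^2.8 = 20^2.8 ≈ 4394.2422, but d(x,y) + d(y,z) = 9^2.8 + 11^2.8 ≈ 469.7632 + 823.9475 = 1293.7107. Since 4394.2422 > 1293.7107, the triangle inequality is violated.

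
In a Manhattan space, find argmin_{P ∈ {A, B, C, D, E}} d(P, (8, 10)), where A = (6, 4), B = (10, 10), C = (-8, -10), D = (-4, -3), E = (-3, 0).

Distances: d(A) = 8, d(B) = 2, d(C) = 36, d(D) = 25, d(E) = 21. Nearest: B = (10, 10) with distance 2.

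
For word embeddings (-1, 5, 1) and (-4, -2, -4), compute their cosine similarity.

With u = (-1, 5, 1), v = (-4, -2, -4):
u·v = (-1)·(-4) + 5·(-2) + 1·(-4) = 4 + (-10) + (-4) = -10.
|u| = √((-1)² + 5² + 1²) = √27, |v| = √((-4)² + (-2)² + (-4)²) = √36, so |u||v| = √(27·36) = √972.
cos θ = (u·v)/(|u||v|) = -10/√972 ≈ -0.3208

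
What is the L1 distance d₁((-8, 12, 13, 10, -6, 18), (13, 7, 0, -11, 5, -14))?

Σ|x_i - y_i| = |-8 - 13| + |12 - 7| + |13 - 0| + |10 - (-11)| + |-6 - 5| + |18 - (-14)| = 21 + 5 + 13 + 21 + 11 + 32 = 103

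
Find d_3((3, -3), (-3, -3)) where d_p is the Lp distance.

(Σ|x_i - y_i|^3)^(1/3) = (|3 - (-3)|^3 + |-3 - (-3)|^3)^(1/3)
= (6^3 + 0^3)^(1/3) = (216 + 0)^(1/3) = (216)^(1/3) = 6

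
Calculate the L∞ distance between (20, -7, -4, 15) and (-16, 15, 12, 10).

max(|x_i - y_i|) = max(|20 - (-16)|, |-7 - 15|, |-4 - 12|, |15 - 10|) = max(36, 22, 16, 5) = 36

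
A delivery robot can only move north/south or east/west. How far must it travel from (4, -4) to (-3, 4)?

Σ|x_i - y_i| = |4 - (-3)| + |-4 - 4| = 7 + 8 = 15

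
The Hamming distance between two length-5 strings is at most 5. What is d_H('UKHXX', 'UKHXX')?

Differing positions: none. Hamming distance = 0. The maximum possible Hamming distance for length-5 strings is 5, so d_H/5 = 0/5 = 0.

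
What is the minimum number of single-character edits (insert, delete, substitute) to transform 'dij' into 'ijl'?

Let D[i][j] be the edit distance between the first i characters of 'dij' and the first j characters of 'ijl', with D[i][0] = i, D[0][j] = j, and D[i][j] = D[i-1][j-1] if the characters match, else 1 + min(D[i-1][j], D[i][j-1], D[i-1][j-1]). Filling the table (rows: prefixes of 'dij', columns: prefixes of 'ijl'):
     ε  i  j  l
  ε  0  1  2  3
  d  1  1  2  3
  i  2  1  2  3
  j  3  2  1  2
The bottom-right entry gives D[3][3] = 2, so no sequence of fewer than 2 edits works. Backtracking through the table gives one optimal edit sequence (2 edits):
  dij → ij (del d @1)
  ij → ijl (ins l @3)
Edit distance = 2.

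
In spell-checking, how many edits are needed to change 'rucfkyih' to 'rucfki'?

Let D[i][j] be the edit distance between the first i characters of 'rucfkyih' and the first j characters of 'rucfki', with D[i][0] = i, D[0][j] = j, and D[i][j] = D[i-1][j-1] if the characters match, else 1 + min(D[i-1][j], D[i][j-1], D[i-1][j-1]). Filling the table (rows: prefixes of 'rucfkyih', columns: prefixes of 'rucfki'):
     ε  r  u  c  f  k  i
  ε  0  1  2  3  4  5  6
  r  1  0  1  2  3  4  5
  u  2  1  0  1  2  3  4
  c  3  2  1  0  1  2  3
  f  4  3  2  1  0  1  2
  k  5  4  3  2  1  0  1
  y  6  5  4  3  2  1  1
  i  7  6  5  4  3  2  1
  h  8  7  6  5  4  3  2
The bottom-right entry gives D[8][6] = 2, so no sequence of fewer than 2 edits works. Backtracking through the table gives one optimal edit sequence (2 edits):
  rucfkyih → rucfkih (del y @6)
  rucfkih → rucfki (del h @7)
Edit distance = 2.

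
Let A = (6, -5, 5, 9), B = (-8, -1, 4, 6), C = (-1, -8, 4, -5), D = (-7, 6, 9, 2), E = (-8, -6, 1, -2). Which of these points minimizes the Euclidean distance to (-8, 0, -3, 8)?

Distances: d(A) ≈ 16.9115, d(B) ≈ 7.3485, d(C) ≈ 18.1934, d(D) ≈ 14.7309, d(E) ≈ 12.3288. Nearest: B = (-8, -1, 4, 6) with distance 7.3485.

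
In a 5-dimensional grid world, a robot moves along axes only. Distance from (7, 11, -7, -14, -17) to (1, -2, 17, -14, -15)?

Σ|x_i - y_i| = |7 - 1| + |11 - (-2)| + |-7 - 17| + |-14 - (-14)| + |-17 - (-15)| = 6 + 13 + 24 + 0 + 2 = 45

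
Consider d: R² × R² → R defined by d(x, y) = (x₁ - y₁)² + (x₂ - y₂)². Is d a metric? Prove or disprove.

No. The squared Euclidean distance fails the triangle inequality. Counterexample: x = (0, 0), y = (2, 4), z = (4, 8). d(x,z) = 4² + 8² = 80, but d(x,y) + d(y,z) = (2² + 4²) + (2² + 4²) = 20 + 20 = 40. Since 80 > 40, the triangle inequality is violated. (Note: √d, the ordinary Euclidean distance, IS a metric.)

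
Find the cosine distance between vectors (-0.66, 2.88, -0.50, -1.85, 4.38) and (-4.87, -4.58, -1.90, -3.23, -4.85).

With u = (-0.66, 2.88, -0.50, -1.85, 4.38), v = (-4.87, -4.58, -1.90, -3.23, -4.85):
u·v = (-0.66)·(-4.87) + 2.88·(-4.58) + (-0.5)·(-1.9) + (-1.85)·(-3.23) + 4.38·(-4.85) = 3.2142 + (-13.1904) + 0.95 + 5.9755 + (-21.243) = -24.2937.
|u| = √((-0.66)² + 2.88² + (-0.5)² + (-1.85)² + 4.38²) = √(0.4356 + 8.2944 + 0.25 + 3.4225 + 19.1844) = √31.5869, |v| = √((-4.87)² + (-4.58)² + (-1.9)² + (-3.23)² + (-4.85)²) = √(23.7169 + 20.9764 + 3.61 + 10.4329 + 23.5225) = √82.2587.
cos θ = (u·v)/(|u||v|) = -24.2937/(√31.5869·√82.2587) ≈ -0.4766
Cosine distance = 1 - cos θ ≈ 1 - (-0.4766) = 1.4766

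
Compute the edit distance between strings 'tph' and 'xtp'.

Let D[i][j] be the edit distance between the first i characters of 'tph' and the first j characters of 'xtp', with D[i][0] = i, D[0][j] = j, and D[i][j] = D[i-1][j-1] if the characters match, else 1 + min(D[i-1][j], D[i][j-1], D[i-1][j-1]). Filling the table (rows: prefixes of 'tph', columns: prefixes of 'xtp'):
     ε  x  t  p
  ε  0  1  2  3
  t  1  1  1  2
  p  2  2  2  1
  h  3  3  3  2
The bottom-right entry gives D[3][3] = 2, so no sequence of fewer than 2 edits works. Backtracking through the table gives one optimal edit sequence (2 edits):
  tph → xtph (ins x @1)
  xtph → xtp (del h @4)
Edit distance = 2.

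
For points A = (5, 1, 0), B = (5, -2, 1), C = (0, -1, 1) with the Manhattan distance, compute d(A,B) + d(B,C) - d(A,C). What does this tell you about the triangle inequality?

d(A,B) = 0 + 3 + 1 = 4, d(B,C) = 5 + 1 + 0 = 6, d(A,C) = 5 + 2 + 1 = 8.
d(A,B) + d(B,C) - d(A,C) = 4 + 6 - 8 = 10 - 8 = 2. This is ≥ 0, so the triangle inequality holds for these points.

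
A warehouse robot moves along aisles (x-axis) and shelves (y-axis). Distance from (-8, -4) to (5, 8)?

Σ|x_i - y_i| = |-8 - 5| + |-4 - 8| = 13 + 12 = 25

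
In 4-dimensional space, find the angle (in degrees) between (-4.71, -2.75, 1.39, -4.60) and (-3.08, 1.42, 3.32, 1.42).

With u = (-4.71, -2.75, 1.39, -4.60), v = (-3.08, 1.42, 3.32, 1.42):
u·v = (-4.71)·(-3.08) + (-2.75)·1.42 + 1.39·3.32 + (-4.6)·1.42 = 14.5068 + (-3.905) + 4.6148 + (-6.532) = 8.6846.
|u| = √((-4.71)² + (-2.75)² + 1.39² + (-4.6)²) = √(22.1841 + 7.5625 + 1.9321 + 21.16) = √52.8387, |v| = √((-3.08)² + 1.42² + 3.32² + 1.42²) = √(9.4864 + 2.0164 + 11.0224 + 2.0164) = √24.5416.
cos θ = (u·v)/(|u||v|) = 8.6846/(√52.8387·√24.5416) ≈ 0.241169
θ = arccos(0.241169) ≈ 76.04°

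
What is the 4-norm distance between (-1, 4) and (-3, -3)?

(Σ|x_i - y_i|^4)^(1/4) = (|-1 - (-3)|^4 + |4 - (-3)|^4)^(1/4)
= (2^4 + 7^4)^(1/4) = (16 + 2401)^(1/4) = (2417)^(1/4) ≈ 7.0116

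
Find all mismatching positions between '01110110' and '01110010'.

Differing positions: 6. Hamming distance = 1.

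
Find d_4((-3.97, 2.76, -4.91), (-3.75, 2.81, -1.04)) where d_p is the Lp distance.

(Σ|x_i - y_i|^4)^(1/4) = (|-3.97 - (-3.75)|^4 + |2.76 - 2.81|^4 + |-4.91 - (-1.04)|^4)^(1/4)
= (0.22^4 + 0.05^4 + 3.87^4)^(1/4) ≈ (0.0023 + 0 + 224.3075)^(1/4) = (224.3098)^(1/4) ≈ 3.87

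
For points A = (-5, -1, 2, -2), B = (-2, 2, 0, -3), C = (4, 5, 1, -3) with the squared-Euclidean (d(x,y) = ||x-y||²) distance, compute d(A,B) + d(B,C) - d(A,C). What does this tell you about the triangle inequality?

d(A,B) = 3² + 3² + 2² + 1² = 23, d(B,C) = 6² + 3² + 1² + 0² = 46, d(A,C) = 9² + 6² + 1² + 1² = 119.
d(A,B) + d(B,C) - d(A,C) = 23 + 46 - 119 = 69 - 119 = -50. This is < 0, so the triangle inequality FAILS for these points (squared-Euclidean is not a metric).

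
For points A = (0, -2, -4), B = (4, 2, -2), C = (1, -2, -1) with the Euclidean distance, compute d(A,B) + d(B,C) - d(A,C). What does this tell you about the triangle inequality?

d(A,B) = √(4² + 4² + 2²) = √36 = 6, d(B,C) = √(3² + 4² + 1²) = √26 ≈ 5.099, d(A,C) = √(1² + 0² + 3²) = √10 ≈ 3.1623.
d(A,B) + d(B,C) - d(A,C) = 6 + 5.099 - 3.1623 = 11.099 - 3.1623 = 7.9367 (to 4 decimal places). This is ≥ 0, so the triangle inequality holds for these points.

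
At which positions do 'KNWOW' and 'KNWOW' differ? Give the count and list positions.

Differing positions: none. Hamming distance = 0.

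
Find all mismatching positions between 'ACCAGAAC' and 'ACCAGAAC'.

Differing positions: none. Hamming distance = 0.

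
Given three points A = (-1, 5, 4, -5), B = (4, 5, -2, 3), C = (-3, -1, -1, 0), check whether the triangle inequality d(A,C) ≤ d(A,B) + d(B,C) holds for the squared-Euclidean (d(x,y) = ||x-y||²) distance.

d(A,B) = 5² + 0² + 6² + 8² = 125, d(B,C) = 7² + 6² + 1² + 3² = 95, d(A,C) = 2² + 6² + 5² + 5² = 90.
d(A,C) = 90 ≤ 125 + 95 = 220. Triangle inequality is satisfied.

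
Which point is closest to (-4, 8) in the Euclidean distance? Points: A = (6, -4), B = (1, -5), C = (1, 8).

Distances: d(A) ≈ 15.6205, d(B) ≈ 13.9284, d(C) = 5. Nearest: C = (1, 8) with distance 5.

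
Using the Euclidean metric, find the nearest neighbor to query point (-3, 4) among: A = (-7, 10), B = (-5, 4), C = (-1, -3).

Distances: d(A) ≈ 7.2111, d(B) = 2, d(C) ≈ 7.2801. Nearest: B = (-5, 4) with distance 2.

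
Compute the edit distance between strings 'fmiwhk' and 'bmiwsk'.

Let D[i][j] be the edit distance between the first i characters of 'fmiwhk' and the first j characters of 'bmiwsk', with D[i][0] = i, D[0][j] = j, and D[i][j] = D[i-1][j-1] if the characters match, else 1 + min(D[i-1][j], D[i][j-1], D[i-1][j-1]). Filling the table (rows: prefixes of 'fmiwhk', columns: prefixes of 'bmiwsk'):
     ε  b  m  i  w  s  k
  ε  0  1  2  3  4  5  6
  f  1  1  2  3  4  5  6
  m  2  2  1  2  3  4  5
  i  3  3  2  1  2  3  4
  w  4  4  3  2  1  2  3
  h  5  5  4  3  2  2  3
  k  6  6  5  4  3  3  2
The bottom-right entry gives D[6][6] = 2, so no sequence of fewer than 2 edits works. Backtracking through the table gives one optimal edit sequence (2 edits):
  fmiwhk → bmiwhk (sub f→b @1)
  bmiwhk → bmiwsk (sub h→s @5)
Edit distance = 2.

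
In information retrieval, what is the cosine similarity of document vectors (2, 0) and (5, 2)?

With u = (2, 0), v = (5, 2):
u·v = 2·5 + 0·2 = 10 + 0 = 10.
|u| = √(2² + 0²) = √4, |v| = √(5² + 2²) = √29, so |u||v| = √(4·29) = √116.
cos θ = (u·v)/(|u||v|) = 10/√116 ≈ 0.9285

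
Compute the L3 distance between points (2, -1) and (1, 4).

(Σ|x_i - y_i|^3)^(1/3) = (|2 - 1|^3 + |-1 - 4|^3)^(1/3)
= (1^3 + 5^3)^(1/3) = (1 + 125)^(1/3) = (126)^(1/3) ≈ 5.0133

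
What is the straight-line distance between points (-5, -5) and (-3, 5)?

√(Σ(x_i - y_i)²) = √((-5 - (-3))² + (-5 - 5)²)
= √((-2)² + (-10)²) = √(4 + 100) = √104 ≈ 10.198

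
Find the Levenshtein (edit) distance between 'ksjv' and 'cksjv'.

Let D[i][j] be the edit distance between the first i characters of 'ksjv' and the first j characters of 'cksjv', with D[i][0] = i, D[0][j] = j, and D[i][j] = D[i-1][j-1] if the characters match, else 1 + min(D[i-1][j], D[i][j-1], D[i-1][j-1]). Filling the table (rows: prefixes of 'ksjv', columns: prefixes of 'cksjv'):
     ε  c  k  s  j  v
  ε  0  1  2  3  4  5
  k  1  1  1  2  3  4
  s  2  2  2  1  2  3
  j  3  3  3  2  1  2
  v  4  4  4  3  2  1
The bottom-right entry gives D[4][5] = 1, so no sequence of fewer than 1 edit works. Backtracking through the table gives one optimal edit sequence (1 edit):
  ksjv → cksjv (ins c @1)
Edit distance = 1.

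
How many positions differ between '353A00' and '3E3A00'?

Differing positions: 2. Hamming distance = 1.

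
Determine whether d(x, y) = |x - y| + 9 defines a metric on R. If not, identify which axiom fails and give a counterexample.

No. d fails identity of indiscernibles (specifically d(x,x) = 0): d(-3, -3) = |-3 - (-3)| + 9 = 0 + 9 = 9 ≠ 0.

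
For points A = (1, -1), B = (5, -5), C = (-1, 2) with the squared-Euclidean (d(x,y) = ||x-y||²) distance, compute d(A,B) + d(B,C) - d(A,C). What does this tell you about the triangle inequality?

d(A,B) = 4² + 4² = 32, d(B,C) = 6² + 7² = 85, d(A,C) = 2² + 3² = 13.
d(A,B) + d(B,C) - d(A,C) = 32 + 85 - 13 = 117 - 13 = 104. This is ≥ 0, so the triangle inequality holds for these points.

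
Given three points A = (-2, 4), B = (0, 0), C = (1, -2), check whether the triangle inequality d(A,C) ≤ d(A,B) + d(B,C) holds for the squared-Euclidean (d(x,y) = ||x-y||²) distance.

d(A,B) = 2² + 4² = 20, d(B,C) = 1² + 2² = 5, d(A,C) = 3² + 6² = 45.
d(A,C) = 45 > 20 + 5 = 25. Triangle inequality is VIOLATED. (Squared-Euclidean is not a metric — this is a counterexample.)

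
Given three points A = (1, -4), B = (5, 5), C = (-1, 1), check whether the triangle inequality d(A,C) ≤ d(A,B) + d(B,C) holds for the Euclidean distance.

d(A,B) = √(4² + 9²) = √97 ≈ 9.8489, d(B,C) = √(6² + 4²) = √52 ≈ 7.2111, d(A,C) = √(2² + 5²) = √29 ≈ 5.3852.
d(A,C) ≈ 5.3852 ≤ 9.8489 + 7.2111 = 17.06. Triangle inequality is satisfied.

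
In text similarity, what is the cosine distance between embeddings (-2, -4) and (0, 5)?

With u = (-2, -4), v = (0, 5):
u·v = (-2)·0 + (-4)·5 = 0 + (-20) = -20.
|u| = √((-2)² + (-4)²) = √20, |v| = √(0² + 5²) = √25, so |u||v| = √(20·25) = √500.
cos θ = (u·v)/(|u||v|) = -20/√500 ≈ -0.8944
Cosine distance = 1 - cos θ ≈ 1 - (-0.8944) = 1.8944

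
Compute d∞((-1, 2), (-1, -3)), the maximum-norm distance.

max(|x_i - y_i|) = max(|-1 - (-1)|, |2 - (-3)|) = max(0, 5) = 5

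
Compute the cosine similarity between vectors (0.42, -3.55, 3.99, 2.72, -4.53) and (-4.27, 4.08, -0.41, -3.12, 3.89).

With u = (0.42, -3.55, 3.99, 2.72, -4.53), v = (-4.27, 4.08, -0.41, -3.12, 3.89):
u·v = 0.42·(-4.27) + (-3.55)·4.08 + 3.99·(-0.41) + 2.72·(-3.12) + (-4.53)·3.89 = (-1.7934) + (-14.484) + (-1.6359) + (-8.4864) + (-17.6217) = -44.0214.
|u| = √(0.42² + (-3.55)² + 3.99² + 2.72² + (-4.53)²) = √(0.1764 + 12.6025 + 15.9201 + 7.3984 + 20.5209) = √56.6183, |v| = √((-4.27)² + 4.08² + (-0.41)² + (-3.12)² + 3.89²) = √(18.2329 + 16.6464 + 0.1681 + 9.7344 + 15.1321) = √59.9139.
cos θ = (u·v)/(|u||v|) = -44.0214/(√56.6183·√59.9139) ≈ -0.7558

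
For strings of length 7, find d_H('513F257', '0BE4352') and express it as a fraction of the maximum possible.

Differing positions: 1, 2, 3, 4, 5, 7. Hamming distance = 6. The maximum possible Hamming distance for length-7 strings is 7, so d_H/7 = 6/7 ≈ 0.8571.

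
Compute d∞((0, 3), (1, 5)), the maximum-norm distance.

max(|x_i - y_i|) = max(|0 - 1|, |3 - 5|) = max(1, 2) = 2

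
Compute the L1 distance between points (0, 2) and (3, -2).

Σ|x_i - y_i| = |0 - 3| + |2 - (-2)| = 3 + 4 = 7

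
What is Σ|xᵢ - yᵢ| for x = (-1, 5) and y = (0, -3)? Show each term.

Σ|x_i - y_i| = |-1 - 0| + |5 - (-3)| = 1 + 8 = 9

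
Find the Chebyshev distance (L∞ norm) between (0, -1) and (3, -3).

max(|x_i - y_i|) = max(|0 - 3|, |-1 - (-3)|) = max(3, 2) = 3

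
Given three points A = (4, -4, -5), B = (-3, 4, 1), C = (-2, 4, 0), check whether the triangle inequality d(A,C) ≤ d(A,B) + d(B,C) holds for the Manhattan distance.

d(A,B) = 7 + 8 + 6 = 21, d(B,C) = 1 + 0 + 1 = 2, d(A,C) = 6 + 8 + 5 = 19.
d(A,C) = 19 ≤ 21 + 2 = 23. Triangle inequality is satisfied.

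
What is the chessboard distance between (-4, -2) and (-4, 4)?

max(|x_i - y_i|) = max(|-4 - (-4)|, |-2 - 4|) = max(0, 6) = 6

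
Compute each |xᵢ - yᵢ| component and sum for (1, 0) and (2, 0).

Σ|x_i - y_i| = |1 - 2| + |0 - 0| = 1 + 0 = 1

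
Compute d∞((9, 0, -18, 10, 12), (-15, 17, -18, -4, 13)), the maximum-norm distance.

max(|x_i - y_i|) = max(|9 - (-15)|, |0 - 17|, |-18 - (-18)|, |10 - (-4)|, |12 - 13|) = max(24, 17, 0, 14, 1) = 24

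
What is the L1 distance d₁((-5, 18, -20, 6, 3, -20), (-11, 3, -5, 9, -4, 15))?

Σ|x_i - y_i| = |-5 - (-11)| + |18 - 3| + |-20 - (-5)| + |6 - 9| + |3 - (-4)| + |-20 - 15| = 6 + 15 + 15 + 3 + 7 + 35 = 81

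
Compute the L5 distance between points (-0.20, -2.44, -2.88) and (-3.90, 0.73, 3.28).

(Σ|x_i - y_i|^5)^(1/5) = (|-0.2 - (-3.9)|^5 + |-2.44 - 0.73|^5 + |-2.88 - 3.28|^5)^(1/5)
= (3.7^5 + 3.17^5 + 6.16^5)^(1/5) ≈ (693.4396 + 320.1078 + 8869.5903)^(1/5) = (9883.1377)^(1/5) ≈ 6.2948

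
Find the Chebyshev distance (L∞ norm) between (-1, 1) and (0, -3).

max(|x_i - y_i|) = max(|-1 - 0|, |1 - (-3)|) = max(1, 4) = 4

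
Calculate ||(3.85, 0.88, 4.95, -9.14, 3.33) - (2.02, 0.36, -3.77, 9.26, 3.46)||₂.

√(Σ(x_i - y_i)²) = √((3.85 - 2.02)² + (0.88 - 0.36)² + (4.95 - (-3.77))² + (-9.14 - 9.26)² + (3.33 - 3.46)²)
= √(1.83² + 0.52² + 8.72² + (-18.4)² + (-0.13)²) = √(3.3489 + 0.2704 + 76.0384 + 338.56 + 0.0169) = √418.2346 ≈ 20.4508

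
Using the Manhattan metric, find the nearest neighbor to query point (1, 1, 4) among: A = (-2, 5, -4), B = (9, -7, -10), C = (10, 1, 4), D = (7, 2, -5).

Distances: d(A) = 15, d(B) = 30, d(C) = 9, d(D) = 16. Nearest: C = (10, 1, 4) with distance 9.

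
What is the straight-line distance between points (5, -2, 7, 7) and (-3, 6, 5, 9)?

√(Σ(x_i - y_i)²) = √((5 - (-3))² + (-2 - 6)² + (7 - 5)² + (7 - 9)²)
= √(8² + (-8)² + 2² + (-2)²) = √(64 + 64 + 4 + 4) = √136 ≈ 11.6619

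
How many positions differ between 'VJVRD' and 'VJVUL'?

Differing positions: 4, 5. Hamming distance = 2.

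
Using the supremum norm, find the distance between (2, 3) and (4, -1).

max(|x_i - y_i|) = max(|2 - 4|, |3 - (-1)|) = max(2, 4) = 4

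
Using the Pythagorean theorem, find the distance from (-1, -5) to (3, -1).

√(Σ(x_i - y_i)²) = √((-1 - 3)² + (-5 - (-1))²)
= √((-4)² + (-4)²) = √(16 + 16) = √32 ≈ 5.6569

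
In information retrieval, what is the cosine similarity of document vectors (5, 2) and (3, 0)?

With u = (5, 2), v = (3, 0):
u·v = 5·3 + 2·0 = 15 + 0 = 15.
|u| = √(5² + 2²) = √29, |v| = √(3² + 0²) = √9, so |u||v| = √(29·9) = √261.
cos θ = (u·v)/(|u||v|) = 15/√261 ≈ 0.9285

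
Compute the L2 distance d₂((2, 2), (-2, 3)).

√(Σ(x_i - y_i)²) = √((2 - (-2))² + (2 - 3)²)
= √(4² + (-1)²) = √(16 + 1) = √17 ≈ 4.1231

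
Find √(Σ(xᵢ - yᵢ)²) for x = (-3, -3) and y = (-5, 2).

√(Σ(x_i - y_i)²) = √((-3 - (-5))² + (-3 - 2)²)
= √(2² + (-5)²) = √(4 + 25) = √29 ≈ 5.3852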